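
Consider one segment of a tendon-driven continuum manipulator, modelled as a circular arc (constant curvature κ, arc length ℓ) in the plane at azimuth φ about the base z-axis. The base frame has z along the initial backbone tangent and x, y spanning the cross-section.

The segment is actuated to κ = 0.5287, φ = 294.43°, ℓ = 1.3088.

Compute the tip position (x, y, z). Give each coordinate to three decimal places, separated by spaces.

0.180 -0.396 1.207

θ = κ·ℓ = 0.5287 × 1.3088 = 0.69196 rad
ρ = (1 − cos θ)/κ = (1 − 0.77000)/0.5287 = 0.43504
z = sin θ / κ = 0.63805/0.5287 = 1.20683
x = ρ cos φ = 0.43504 × cos(294.43°) = 0.17992
y = ρ sin φ = 0.43504 × sin(294.43°) = -0.39609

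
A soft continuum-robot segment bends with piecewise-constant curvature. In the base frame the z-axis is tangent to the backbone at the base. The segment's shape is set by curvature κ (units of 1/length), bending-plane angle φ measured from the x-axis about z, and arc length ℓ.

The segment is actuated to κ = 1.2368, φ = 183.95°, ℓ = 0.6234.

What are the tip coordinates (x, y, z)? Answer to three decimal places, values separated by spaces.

-0.228 -0.016 0.563

θ = κ·ℓ = 1.2368 × 0.6234 = 0.77102 rad
ρ = (1 − cos θ)/κ = (1 − 0.71720)/1.2368 = 0.22866
z = sin θ / κ = 0.69687/1.2368 = 0.56344
x = ρ cos φ = 0.22866 × cos(183.95°) = -0.22811
y = ρ sin φ = 0.22866 × sin(183.95°) = -0.01575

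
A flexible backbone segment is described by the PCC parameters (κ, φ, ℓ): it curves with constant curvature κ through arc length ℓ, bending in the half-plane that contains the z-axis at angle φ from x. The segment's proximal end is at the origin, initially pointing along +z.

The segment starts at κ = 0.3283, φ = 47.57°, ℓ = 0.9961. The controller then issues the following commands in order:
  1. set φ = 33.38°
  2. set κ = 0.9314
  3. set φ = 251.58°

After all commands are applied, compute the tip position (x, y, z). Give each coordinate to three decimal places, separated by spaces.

-0.136 -0.408 0.859

initial: κ=0.3283, φ=47.57°, ℓ=0.9961
cmd 1: set φ=33.38° → (κ,φ,ℓ)=(0.3283,33.38°,0.9961) → tip=(0.1348,0.0888,0.9784)
cmd 2: set κ=0.9314 → (κ,φ,ℓ)=(0.9314,33.38°,0.9961) → tip=(0.3590,0.2365,0.8592)
cmd 3: set φ=251.58° → (κ,φ,ℓ)=(0.9314,251.58°,0.9961) → tip=(-0.1358,-0.4078,0.8592)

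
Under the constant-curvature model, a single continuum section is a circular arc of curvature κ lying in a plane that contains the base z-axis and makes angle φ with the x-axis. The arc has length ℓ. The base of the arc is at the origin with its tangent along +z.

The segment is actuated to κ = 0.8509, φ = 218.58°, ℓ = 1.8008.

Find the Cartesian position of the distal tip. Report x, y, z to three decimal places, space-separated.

-0.883 -0.705 1.174

θ = κ·ℓ = 0.8509 × 1.8008 = 1.53230 rad
ρ = (1 − cos θ)/κ = (1 − 0.03849)/0.8509 = 1.13000
z = sin θ / κ = 0.99926/0.8509 = 1.17436
x = ρ cos φ = 1.13000 × cos(218.58°) = -0.88336
y = ρ sin φ = 1.13000 × sin(218.58°) = -0.70467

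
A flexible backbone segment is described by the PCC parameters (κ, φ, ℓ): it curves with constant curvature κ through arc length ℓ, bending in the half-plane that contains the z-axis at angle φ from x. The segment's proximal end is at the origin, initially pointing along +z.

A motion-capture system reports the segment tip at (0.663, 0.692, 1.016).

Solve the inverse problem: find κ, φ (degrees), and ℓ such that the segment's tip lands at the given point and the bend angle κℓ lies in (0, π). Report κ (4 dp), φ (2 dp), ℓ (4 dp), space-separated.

0.9826 46.23 1.5392

ρ = √(x²+y²) = √(0.663² + 0.692²) = 0.95835
φ = atan2(y, x) mod 360° = atan2(0.692, 0.663) = 46.2261°
|p|² = ρ² + z² = 0.95835² + 1.016² = 1.95069
κ = 2ρ / |p|² = 2×0.95835 / 1.95069 = 0.98257
θ = 2·atan2(ρ, z) = 2·atan2(0.95835, 1.016) = 1.51241 rad
ℓ = θ/κ = 1.51241/0.98257 = 1.53923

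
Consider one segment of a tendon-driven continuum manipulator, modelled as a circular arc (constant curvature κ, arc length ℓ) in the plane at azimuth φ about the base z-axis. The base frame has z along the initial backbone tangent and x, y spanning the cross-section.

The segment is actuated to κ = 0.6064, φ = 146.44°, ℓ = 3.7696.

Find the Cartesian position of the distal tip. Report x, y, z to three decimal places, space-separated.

θ = κ·ℓ = 0.6064 × 3.7696 = 2.28589 rad
ρ = (1 − cos θ)/κ = (1 − -0.65568)/0.6064 = 2.73035
z = sin θ / κ = 0.75503/0.6064 = 1.24511
x = ρ cos φ = 2.73035 × cos(146.44°) = -2.27522
y = ρ sin φ = 2.73035 × sin(146.44°) = 1.50937

-2.275 1.509 1.245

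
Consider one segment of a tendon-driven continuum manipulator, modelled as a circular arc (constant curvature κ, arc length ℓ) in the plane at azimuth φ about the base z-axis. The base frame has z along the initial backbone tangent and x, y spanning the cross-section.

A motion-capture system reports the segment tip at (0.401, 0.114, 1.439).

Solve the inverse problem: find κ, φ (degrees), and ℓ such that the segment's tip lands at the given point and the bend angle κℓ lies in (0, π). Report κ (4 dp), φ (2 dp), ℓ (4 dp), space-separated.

0.3715 15.87 1.5182

ρ = √(x²+y²) = √(0.401² + 0.114²) = 0.41689
φ = atan2(y, x) mod 360° = atan2(0.114, 0.401) = 15.8699°
|p|² = ρ² + z² = 0.41689² + 1.439² = 2.24452
κ = 2ρ / |p|² = 2×0.41689 / 2.24452 = 0.37147
θ = 2·atan2(ρ, z) = 2·atan2(0.41689, 1.439) = 0.56398 rad
ℓ = θ/κ = 0.56398/0.37147 = 1.51821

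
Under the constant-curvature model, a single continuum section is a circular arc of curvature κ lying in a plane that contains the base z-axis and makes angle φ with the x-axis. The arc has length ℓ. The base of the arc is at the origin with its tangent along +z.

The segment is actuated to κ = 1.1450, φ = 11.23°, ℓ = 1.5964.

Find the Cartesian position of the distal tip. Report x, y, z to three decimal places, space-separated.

θ = κ·ℓ = 1.1450 × 1.5964 = 1.82788 rad
ρ = (1 − cos θ)/κ = (1 − -0.25426)/1.1450 = 1.09542
z = sin θ / κ = 0.96714/1.1450 = 0.84466
x = ρ cos φ = 1.09542 × cos(11.23°) = 1.07445
y = ρ sin φ = 1.09542 × sin(11.23°) = 0.21333

1.074 0.213 0.845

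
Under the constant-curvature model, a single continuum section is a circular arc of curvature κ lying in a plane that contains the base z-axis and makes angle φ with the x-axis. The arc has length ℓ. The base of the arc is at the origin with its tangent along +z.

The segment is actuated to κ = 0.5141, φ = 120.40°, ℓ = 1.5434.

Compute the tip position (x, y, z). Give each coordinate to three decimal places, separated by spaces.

θ = κ·ℓ = 0.5141 × 1.5434 = 0.79346 rad
ρ = (1 − cos θ)/κ = (1 − 0.70138)/0.5141 = 0.58086
z = sin θ / κ = 0.71279/0.5141 = 1.38647
x = ρ cos φ = 0.58086 × cos(120.40°) = -0.29393
y = ρ sin φ = 0.58086 × sin(120.40°) = 0.50100

-0.294 0.501 1.386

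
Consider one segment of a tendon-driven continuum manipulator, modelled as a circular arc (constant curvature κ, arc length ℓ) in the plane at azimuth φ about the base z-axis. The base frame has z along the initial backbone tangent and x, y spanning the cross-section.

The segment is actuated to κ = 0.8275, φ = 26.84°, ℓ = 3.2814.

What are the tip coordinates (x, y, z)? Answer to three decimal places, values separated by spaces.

2.060 1.042 0.500

θ = κ·ℓ = 0.8275 × 3.2814 = 2.71536 rad
ρ = (1 − cos θ)/κ = (1 − -0.91053)/0.8275 = 2.30880
z = sin θ / κ = 0.41344/0.8275 = 0.49963
x = ρ cos φ = 2.30880 × cos(26.84°) = 2.06007
y = ρ sin φ = 2.30880 × sin(26.84°) = 1.04242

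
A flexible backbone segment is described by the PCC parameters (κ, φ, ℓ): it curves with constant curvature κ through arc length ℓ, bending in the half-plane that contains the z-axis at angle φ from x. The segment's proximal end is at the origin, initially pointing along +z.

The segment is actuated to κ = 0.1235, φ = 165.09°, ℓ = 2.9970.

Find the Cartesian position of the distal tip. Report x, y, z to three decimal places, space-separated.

-0.530 0.141 2.929

θ = κ·ℓ = 0.1235 × 2.9970 = 0.37013 rad
ρ = (1 − cos θ)/κ = (1 − 0.93228)/0.1235 = 0.54834
z = sin θ / κ = 0.36174/0.1235 = 2.92904
x = ρ cos φ = 0.54834 × cos(165.09°) = -0.52987
y = ρ sin φ = 0.54834 × sin(165.09°) = 0.14109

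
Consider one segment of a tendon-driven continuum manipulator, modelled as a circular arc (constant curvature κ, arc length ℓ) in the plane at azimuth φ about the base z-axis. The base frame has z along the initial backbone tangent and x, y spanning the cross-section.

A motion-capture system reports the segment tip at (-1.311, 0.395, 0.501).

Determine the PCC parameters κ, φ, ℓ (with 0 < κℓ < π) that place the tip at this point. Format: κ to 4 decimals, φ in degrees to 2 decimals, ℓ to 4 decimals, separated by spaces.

ρ = √(x²+y²) = √(-1.311² + 0.395²) = 1.36921
φ = atan2(y, x) mod 360° = atan2(0.395, -1.311) = 163.2326°
|p|² = ρ² + z² = 1.36921² + 0.501² = 2.12575
κ = 2ρ / |p|² = 2×1.36921 / 2.12575 = 1.28822
θ = 2·atan2(ρ, z) = 2·atan2(1.36921, 0.501) = 2.44005 rad
ℓ = θ/κ = 2.44005/1.28822 = 1.89413

1.2882 163.23 1.8941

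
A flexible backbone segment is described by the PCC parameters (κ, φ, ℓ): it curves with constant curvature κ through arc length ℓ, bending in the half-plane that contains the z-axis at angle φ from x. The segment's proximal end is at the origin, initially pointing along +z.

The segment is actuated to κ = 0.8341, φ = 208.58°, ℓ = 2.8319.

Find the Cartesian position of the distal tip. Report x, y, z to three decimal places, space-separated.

-1.802 -0.981 0.843

θ = κ·ℓ = 0.8341 × 2.8319 = 2.36209 rad
ρ = (1 − cos θ)/κ = (1 − -0.71126)/0.8341 = 2.05163
z = sin θ / κ = 0.70293/0.8341 = 0.84274
x = ρ cos φ = 2.05163 × cos(208.58°) = -1.80164
y = ρ sin φ = 2.05163 × sin(208.58°) = -0.98147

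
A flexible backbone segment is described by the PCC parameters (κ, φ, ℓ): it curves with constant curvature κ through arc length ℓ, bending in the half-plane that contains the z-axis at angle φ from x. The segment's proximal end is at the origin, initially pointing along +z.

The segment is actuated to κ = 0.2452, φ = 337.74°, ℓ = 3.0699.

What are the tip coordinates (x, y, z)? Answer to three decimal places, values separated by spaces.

θ = κ·ℓ = 0.2452 × 3.0699 = 0.75274 rad
ρ = (1 − cos θ)/κ = (1 − 0.72982)/0.2452 = 1.10188
z = sin θ / κ = 0.68364/0.2452 = 2.78809
x = ρ cos φ = 1.10188 × cos(337.74°) = 1.01976
y = ρ sin φ = 1.10188 × sin(337.74°) = -0.41740

1.020 -0.417 2.788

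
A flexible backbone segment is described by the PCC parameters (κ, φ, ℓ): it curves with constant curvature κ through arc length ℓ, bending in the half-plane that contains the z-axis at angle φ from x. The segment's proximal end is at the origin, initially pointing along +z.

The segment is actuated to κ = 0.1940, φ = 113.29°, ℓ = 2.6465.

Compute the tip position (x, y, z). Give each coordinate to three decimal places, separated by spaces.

θ = κ·ℓ = 0.1940 × 2.6465 = 0.51342 rad
ρ = (1 − cos θ)/κ = (1 − 0.87107)/0.1940 = 0.66459
z = sin θ / κ = 0.49116/0.1940 = 2.53175
x = ρ cos φ = 0.66459 × cos(113.29°) = -0.26277
y = ρ sin φ = 0.66459 × sin(113.29°) = 0.61044

-0.263 0.610 2.532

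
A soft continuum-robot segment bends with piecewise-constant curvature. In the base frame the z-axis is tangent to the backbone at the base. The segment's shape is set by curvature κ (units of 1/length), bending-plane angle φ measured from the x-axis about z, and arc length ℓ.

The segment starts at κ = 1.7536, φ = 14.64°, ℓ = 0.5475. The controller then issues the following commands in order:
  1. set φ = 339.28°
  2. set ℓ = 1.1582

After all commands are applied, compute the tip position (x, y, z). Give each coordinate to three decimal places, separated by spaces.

initial: κ=1.7536, φ=14.64°, ℓ=0.5475
cmd 1: set φ=339.28° → (κ,φ,ℓ)=(1.7536,339.28°,0.5475) → tip=(0.2275,-0.0861,0.4672)
cmd 2: set ℓ=1.1582 → (κ,φ,ℓ)=(1.7536,339.28°,1.1582) → tip=(0.7703,-0.2914,0.5109)

0.770 -0.291 0.511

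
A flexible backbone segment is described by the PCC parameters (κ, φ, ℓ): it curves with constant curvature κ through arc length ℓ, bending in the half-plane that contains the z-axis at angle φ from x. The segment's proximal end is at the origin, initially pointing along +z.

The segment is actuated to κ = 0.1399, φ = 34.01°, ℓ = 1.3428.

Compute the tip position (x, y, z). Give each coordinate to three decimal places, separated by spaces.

θ = κ·ℓ = 0.1399 × 1.3428 = 0.18786 rad
ρ = (1 − cos θ)/κ = (1 − 0.98241)/0.1399 = 0.12576
z = sin θ / κ = 0.18675/0.1399 = 1.33492
x = ρ cos φ = 0.12576 × cos(34.01°) = 0.10425
y = ρ sin φ = 0.12576 × sin(34.01°) = 0.07034

0.104 0.070 1.335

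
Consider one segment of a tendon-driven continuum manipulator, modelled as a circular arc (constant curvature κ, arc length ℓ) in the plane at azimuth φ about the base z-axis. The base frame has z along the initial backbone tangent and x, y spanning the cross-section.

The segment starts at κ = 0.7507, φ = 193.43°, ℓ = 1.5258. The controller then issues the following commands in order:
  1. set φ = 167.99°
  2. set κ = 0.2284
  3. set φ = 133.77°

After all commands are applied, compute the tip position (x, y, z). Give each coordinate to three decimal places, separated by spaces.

initial: κ=0.7507, φ=193.43°, ℓ=1.5258
cmd 1: set φ=167.99° → (κ,φ,ℓ)=(0.7507,167.99°,1.5258) → tip=(-0.7653,0.1628,1.2134)
cmd 2: set κ=0.2284 → (κ,φ,ℓ)=(0.2284,167.99°,1.5258) → tip=(-0.2574,0.0548,1.4951)
cmd 3: set φ=133.77° → (κ,φ,ℓ)=(0.2284,133.77°,1.5258) → tip=(-0.1821,0.1901,1.4951)

-0.182 0.190 1.495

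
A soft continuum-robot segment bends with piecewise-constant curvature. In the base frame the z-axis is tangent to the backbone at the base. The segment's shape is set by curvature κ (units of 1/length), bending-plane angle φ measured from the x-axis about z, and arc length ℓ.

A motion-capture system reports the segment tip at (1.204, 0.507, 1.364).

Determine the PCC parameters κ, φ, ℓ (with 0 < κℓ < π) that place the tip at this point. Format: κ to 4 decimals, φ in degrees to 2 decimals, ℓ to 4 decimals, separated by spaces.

0.7325 22.84 2.0857

ρ = √(x²+y²) = √(1.204² + 0.507²) = 1.30639
φ = atan2(y, x) mod 360° = atan2(0.507, 1.204) = 22.8358°
|p|² = ρ² + z² = 1.30639² + 1.364² = 3.56716
κ = 2ρ / |p|² = 2×1.30639 / 3.56716 = 0.73246
θ = 2·atan2(ρ, z) = 2·atan2(1.30639, 1.364) = 1.52766 rad
ℓ = θ/κ = 1.52766/0.73246 = 2.08567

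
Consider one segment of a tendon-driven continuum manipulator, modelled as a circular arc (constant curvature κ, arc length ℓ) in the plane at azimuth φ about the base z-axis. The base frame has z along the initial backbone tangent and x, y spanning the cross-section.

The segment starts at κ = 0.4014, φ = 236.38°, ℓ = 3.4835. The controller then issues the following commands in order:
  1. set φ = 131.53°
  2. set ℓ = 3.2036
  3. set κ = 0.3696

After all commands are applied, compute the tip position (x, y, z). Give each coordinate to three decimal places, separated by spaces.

initial: κ=0.4014, φ=236.38°, ℓ=3.4835
cmd 1: set φ=131.53° → (κ,φ,ℓ)=(0.4014,131.53°,3.4835) → tip=(-1.3682,1.5448,2.4543)
cmd 2: set ℓ=3.2036 → (κ,φ,ℓ)=(0.4014,131.53°,3.2036) → tip=(-1.1876,1.3409,2.3909)
cmd 3: set κ=0.3696 → (κ,φ,ℓ)=(0.3696,131.53°,3.2036) → tip=(-1.1173,1.2615,2.5058)

-1.117 1.262 2.506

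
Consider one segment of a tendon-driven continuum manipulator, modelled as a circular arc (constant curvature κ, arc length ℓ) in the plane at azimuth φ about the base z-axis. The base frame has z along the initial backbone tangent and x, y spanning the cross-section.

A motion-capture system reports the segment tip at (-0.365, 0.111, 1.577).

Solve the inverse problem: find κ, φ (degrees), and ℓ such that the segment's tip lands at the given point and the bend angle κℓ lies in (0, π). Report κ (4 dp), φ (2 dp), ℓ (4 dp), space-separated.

0.2898 163.08 1.6378

ρ = √(x²+y²) = √(-0.365² + 0.111²) = 0.38150
φ = atan2(y, x) mod 360° = atan2(0.111, -0.365) = 163.0850°
|p|² = ρ² + z² = 0.38150² + 1.577² = 2.63247
κ = 2ρ / |p|² = 2×0.38150 / 2.63247 = 0.28985
θ = 2·atan2(ρ, z) = 2·atan2(0.38150, 1.577) = 0.47472 rad
ℓ = θ/κ = 0.47472/0.28985 = 1.63783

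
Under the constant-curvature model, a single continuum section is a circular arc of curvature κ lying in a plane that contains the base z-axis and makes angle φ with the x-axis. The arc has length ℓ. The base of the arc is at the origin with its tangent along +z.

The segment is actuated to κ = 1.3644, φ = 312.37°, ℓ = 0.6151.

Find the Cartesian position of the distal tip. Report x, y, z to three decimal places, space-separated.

0.164 -0.180 0.545

θ = κ·ℓ = 1.3644 × 0.6151 = 0.83924 rad
ρ = (1 − cos θ)/κ = (1 − 0.66803)/1.3644 = 0.24331
z = sin θ / κ = 0.74414/1.3644 = 0.54540
x = ρ cos φ = 0.24331 × cos(312.37°) = 0.16397
y = ρ sin φ = 0.24331 × sin(312.37°) = -0.17976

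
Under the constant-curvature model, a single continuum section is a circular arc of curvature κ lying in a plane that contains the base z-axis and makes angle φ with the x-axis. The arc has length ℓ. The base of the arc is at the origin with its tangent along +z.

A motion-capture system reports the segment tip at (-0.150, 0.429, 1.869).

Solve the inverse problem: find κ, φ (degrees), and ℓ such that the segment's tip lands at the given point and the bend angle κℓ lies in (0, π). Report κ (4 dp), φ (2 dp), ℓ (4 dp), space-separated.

ρ = √(x²+y²) = √(-0.150² + 0.429²) = 0.45447
φ = atan2(y, x) mod 360° = atan2(0.429, -0.150) = 109.2722°
|p|² = ρ² + z² = 0.45447² + 1.869² = 3.69970
κ = 2ρ / |p|² = 2×0.45447 / 3.69970 = 0.24568
θ = 2·atan2(ρ, z) = 2·atan2(0.45447, 1.869) = 0.47706 rad
ℓ = θ/κ = 0.47706/0.24568 = 1.94182

0.2457 109.27 1.9418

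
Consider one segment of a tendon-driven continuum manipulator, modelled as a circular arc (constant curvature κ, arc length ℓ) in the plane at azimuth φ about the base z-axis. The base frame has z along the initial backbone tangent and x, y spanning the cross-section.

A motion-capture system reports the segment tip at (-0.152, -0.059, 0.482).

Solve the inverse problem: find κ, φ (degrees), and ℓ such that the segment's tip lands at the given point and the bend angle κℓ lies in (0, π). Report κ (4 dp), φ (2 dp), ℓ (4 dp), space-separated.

1.2595 201.21 0.5180

ρ = √(x²+y²) = √(-0.152² + -0.059²) = 0.16305
φ = atan2(y, x) mod 360° = atan2(-0.059, -0.152) = 201.2141°
|p|² = ρ² + z² = 0.16305² + 0.482² = 0.25891
κ = 2ρ / |p|² = 2×0.16305 / 0.25891 = 1.25951
θ = 2·atan2(ρ, z) = 2·atan2(0.16305, 0.482) = 0.65238 rad
ℓ = θ/κ = 0.65238/1.25951 = 0.51797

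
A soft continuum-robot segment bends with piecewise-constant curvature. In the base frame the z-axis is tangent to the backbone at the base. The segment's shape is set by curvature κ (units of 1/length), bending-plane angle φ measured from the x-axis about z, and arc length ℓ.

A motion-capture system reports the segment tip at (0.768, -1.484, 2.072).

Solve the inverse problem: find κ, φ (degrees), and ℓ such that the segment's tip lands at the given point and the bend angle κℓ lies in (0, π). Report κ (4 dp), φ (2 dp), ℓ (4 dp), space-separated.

0.4717 297.36 2.8777

ρ = √(x²+y²) = √(0.768² + -1.484²) = 1.67095
φ = atan2(y, x) mod 360° = atan2(-1.484, 0.768) = 297.3625°
|p|² = ρ² + z² = 1.67095² + 2.072² = 7.08526
κ = 2ρ / |p|² = 2×1.67095 / 7.08526 = 0.47167
θ = 2·atan2(ρ, z) = 2·atan2(1.67095, 2.072) = 1.35732 rad
ℓ = θ/κ = 1.35732/0.47167 = 2.87768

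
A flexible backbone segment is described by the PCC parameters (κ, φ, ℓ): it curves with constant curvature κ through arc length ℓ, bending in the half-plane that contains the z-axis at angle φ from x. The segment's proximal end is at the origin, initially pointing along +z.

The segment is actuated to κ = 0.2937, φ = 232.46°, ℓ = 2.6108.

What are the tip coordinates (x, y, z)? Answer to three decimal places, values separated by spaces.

θ = κ·ℓ = 0.2937 × 2.6108 = 0.76679 rad
ρ = (1 − cos θ)/κ = (1 − 0.72014)/0.2937 = 0.95288
z = sin θ / κ = 0.69383/0.2937 = 2.36237
x = ρ cos φ = 0.95288 × cos(232.46°) = -0.58060
y = ρ sin φ = 0.95288 × sin(232.46°) = -0.75556

-0.581 -0.756 2.362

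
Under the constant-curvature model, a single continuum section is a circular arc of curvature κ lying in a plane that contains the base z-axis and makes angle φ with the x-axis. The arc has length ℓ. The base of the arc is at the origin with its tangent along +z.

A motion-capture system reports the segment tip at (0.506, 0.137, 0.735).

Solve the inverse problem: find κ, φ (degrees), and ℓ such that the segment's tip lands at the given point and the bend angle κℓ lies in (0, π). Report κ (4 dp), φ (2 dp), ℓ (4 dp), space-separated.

ρ = √(x²+y²) = √(0.506² + 0.137²) = 0.52422
φ = atan2(y, x) mod 360° = atan2(0.137, 0.506) = 15.1497°
|p|² = ρ² + z² = 0.52422² + 0.735² = 0.81503
κ = 2ρ / |p|² = 2×0.52422 / 0.81503 = 1.28638
θ = 2·atan2(ρ, z) = 2·atan2(0.52422, 0.735) = 1.23909 rad
ℓ = θ/κ = 1.23909/1.28638 = 0.96324

1.2864 15.15 0.9632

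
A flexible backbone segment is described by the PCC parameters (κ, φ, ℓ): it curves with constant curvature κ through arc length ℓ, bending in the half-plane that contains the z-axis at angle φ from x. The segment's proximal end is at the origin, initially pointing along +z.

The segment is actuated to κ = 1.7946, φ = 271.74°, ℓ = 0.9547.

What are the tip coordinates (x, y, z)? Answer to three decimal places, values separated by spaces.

θ = κ·ℓ = 1.7946 × 0.9547 = 1.71330 rad
ρ = (1 − cos θ)/κ = (1 − -0.14203)/1.7946 = 0.63637
z = sin θ / κ = 0.98986/1.7946 = 0.55158
x = ρ cos φ = 0.63637 × cos(271.74°) = 0.01932
y = ρ sin φ = 0.63637 × sin(271.74°) = -0.63607

0.019 -0.636 0.552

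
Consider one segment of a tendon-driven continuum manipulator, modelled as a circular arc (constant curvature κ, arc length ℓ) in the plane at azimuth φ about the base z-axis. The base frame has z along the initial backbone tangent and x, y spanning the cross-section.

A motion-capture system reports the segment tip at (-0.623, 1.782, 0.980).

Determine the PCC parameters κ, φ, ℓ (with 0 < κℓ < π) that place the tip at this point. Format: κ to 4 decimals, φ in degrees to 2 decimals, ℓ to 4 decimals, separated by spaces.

0.8345 109.27 2.6169

ρ = √(x²+y²) = √(-0.623² + 1.782²) = 1.88776
φ = atan2(y, x) mod 360° = atan2(1.782, -0.623) = 109.2700°
|p|² = ρ² + z² = 1.88776² + 0.980² = 4.52405
κ = 2ρ / |p|² = 2×1.88776 / 4.52405 = 0.83455
θ = 2·atan2(ρ, z) = 2·atan2(1.88776, 0.980) = 2.18392 rad
ℓ = θ/κ = 2.18392/0.83455 = 2.61690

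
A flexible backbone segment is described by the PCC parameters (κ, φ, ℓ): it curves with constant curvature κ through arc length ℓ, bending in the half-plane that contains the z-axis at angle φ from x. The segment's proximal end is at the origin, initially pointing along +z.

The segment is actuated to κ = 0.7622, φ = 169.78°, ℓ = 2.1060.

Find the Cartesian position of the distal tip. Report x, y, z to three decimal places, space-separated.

θ = κ·ℓ = 0.7622 × 2.1060 = 1.60519 rad
ρ = (1 − cos θ)/κ = (1 − -0.03439)/0.7622 = 1.35711
z = sin θ / κ = 0.99941/0.7622 = 1.31122
x = ρ cos φ = 1.35711 × cos(169.78°) = -1.33558
y = ρ sin φ = 1.35711 × sin(169.78°) = 0.24079

-1.336 0.241 1.311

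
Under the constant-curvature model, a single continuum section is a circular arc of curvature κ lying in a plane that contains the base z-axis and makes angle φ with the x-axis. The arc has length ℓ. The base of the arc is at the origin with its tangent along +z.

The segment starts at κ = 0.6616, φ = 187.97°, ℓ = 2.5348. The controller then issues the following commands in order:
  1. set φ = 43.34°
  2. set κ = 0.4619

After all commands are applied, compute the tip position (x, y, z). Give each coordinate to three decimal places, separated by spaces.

0.961 0.907 1.994

initial: κ=0.6616, φ=187.97°, ℓ=2.5348
cmd 1: set φ=43.34° → (κ,φ,ℓ)=(0.6616,43.34°,2.5348) → tip=(1.2159,1.1474,1.5030)
cmd 2: set κ=0.4619 → (κ,φ,ℓ)=(0.4619,43.34°,2.5348) → tip=(0.9614,0.9073,1.9941)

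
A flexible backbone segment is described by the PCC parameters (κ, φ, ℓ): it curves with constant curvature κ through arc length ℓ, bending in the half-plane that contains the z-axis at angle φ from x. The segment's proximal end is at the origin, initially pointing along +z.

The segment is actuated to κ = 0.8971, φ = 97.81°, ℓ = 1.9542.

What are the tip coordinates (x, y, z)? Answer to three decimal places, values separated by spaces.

θ = κ·ℓ = 0.8971 × 1.9542 = 1.75311 rad
ρ = (1 − cos θ)/κ = (1 − -0.18131)/0.8971 = 1.31681
z = sin θ / κ = 0.98343/0.8971 = 1.09623
x = ρ cos φ = 1.31681 × cos(97.81°) = -0.17894
y = ρ sin φ = 1.31681 × sin(97.81°) = 1.30459

-0.179 1.305 1.096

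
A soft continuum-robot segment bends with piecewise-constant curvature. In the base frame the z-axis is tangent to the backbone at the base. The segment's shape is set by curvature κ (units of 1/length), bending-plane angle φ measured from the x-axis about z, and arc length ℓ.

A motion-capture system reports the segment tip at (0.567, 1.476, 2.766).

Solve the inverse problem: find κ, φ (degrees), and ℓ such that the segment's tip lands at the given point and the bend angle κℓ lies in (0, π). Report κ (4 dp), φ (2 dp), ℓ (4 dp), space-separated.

ρ = √(x²+y²) = √(0.567² + 1.476²) = 1.58116
φ = atan2(y, x) mod 360° = atan2(1.476, 0.567) = 68.9859°
|p|² = ρ² + z² = 1.58116² + 2.766² = 10.15082
κ = 2ρ / |p|² = 2×1.58116 / 10.15082 = 0.31153
θ = 2·atan2(ρ, z) = 2·atan2(1.58116, 2.766) = 1.03861 rad
ℓ = θ/κ = 1.03861/0.31153 = 3.33387

0.3115 68.99 3.3339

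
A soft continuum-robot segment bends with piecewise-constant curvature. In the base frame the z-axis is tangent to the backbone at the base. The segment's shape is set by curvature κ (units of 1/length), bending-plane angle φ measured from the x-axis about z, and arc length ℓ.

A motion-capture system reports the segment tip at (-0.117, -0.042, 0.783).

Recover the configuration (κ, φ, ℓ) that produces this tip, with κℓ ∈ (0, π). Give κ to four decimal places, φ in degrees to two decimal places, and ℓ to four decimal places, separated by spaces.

0.3956 199.75 0.7961

ρ = √(x²+y²) = √(-0.117² + -0.042²) = 0.12431
φ = atan2(y, x) mod 360° = atan2(-0.042, -0.117) = 199.7468°
|p|² = ρ² + z² = 0.12431² + 0.783² = 0.62854
κ = 2ρ / |p|² = 2×0.12431 / 0.62854 = 0.39555
θ = 2·atan2(ρ, z) = 2·atan2(0.12431, 0.783) = 0.31489 rad
ℓ = θ/κ = 0.31489/0.39555 = 0.79609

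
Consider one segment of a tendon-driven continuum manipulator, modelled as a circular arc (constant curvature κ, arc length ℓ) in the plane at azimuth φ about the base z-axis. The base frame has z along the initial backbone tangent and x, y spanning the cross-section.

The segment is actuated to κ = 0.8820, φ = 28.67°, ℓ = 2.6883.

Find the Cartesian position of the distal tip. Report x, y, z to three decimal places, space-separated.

1.709 0.934 0.790

θ = κ·ℓ = 0.8820 × 2.6883 = 2.37108 rad
ρ = (1 − cos θ)/κ = (1 − -0.71755)/0.8820 = 1.94734
z = sin θ / κ = 0.69650/0.8820 = 0.78969
x = ρ cos φ = 1.94734 × cos(28.67°) = 1.70859
y = ρ sin φ = 1.94734 × sin(28.67°) = 0.93426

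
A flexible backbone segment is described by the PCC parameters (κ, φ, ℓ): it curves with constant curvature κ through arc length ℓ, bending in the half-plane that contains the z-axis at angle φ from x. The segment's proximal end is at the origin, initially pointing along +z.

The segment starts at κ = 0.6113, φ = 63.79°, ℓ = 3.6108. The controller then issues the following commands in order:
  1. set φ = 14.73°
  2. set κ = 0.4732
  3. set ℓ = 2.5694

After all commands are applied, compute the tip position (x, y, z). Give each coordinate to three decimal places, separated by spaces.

initial: κ=0.6113, φ=63.79°, ℓ=3.6108
cmd 1: set φ=14.73° → (κ,φ,ℓ)=(0.6113,14.73°,3.6108) → tip=(2.5224,0.6632,1.3155)
cmd 2: set κ=0.4732 → (κ,φ,ℓ)=(0.4732,14.73°,3.6108) → tip=(2.3246,0.6112,2.0932)
cmd 3: set ℓ=2.5694 → (κ,φ,ℓ)=(0.4732,14.73°,2.5694) → tip=(1.3335,0.3506,1.9815)

1.333 0.351 1.982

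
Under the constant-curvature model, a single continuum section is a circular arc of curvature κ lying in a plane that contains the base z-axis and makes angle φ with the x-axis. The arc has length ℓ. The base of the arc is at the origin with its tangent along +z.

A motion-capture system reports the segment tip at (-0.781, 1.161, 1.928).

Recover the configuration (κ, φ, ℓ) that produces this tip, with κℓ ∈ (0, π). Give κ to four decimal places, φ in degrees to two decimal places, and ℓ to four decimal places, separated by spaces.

0.4931 123.93 2.5462

ρ = √(x²+y²) = √(-0.781² + 1.161²) = 1.39924
φ = atan2(y, x) mod 360° = atan2(1.161, -0.781) = 123.9286°
|p|² = ρ² + z² = 1.39924² + 1.928² = 5.67507
κ = 2ρ / |p|² = 2×1.39924 / 5.67507 = 0.49312
θ = 2·atan2(ρ, z) = 2·atan2(1.39924, 1.928) = 1.25560 rad
ℓ = θ/κ = 1.25560/0.49312 = 2.54623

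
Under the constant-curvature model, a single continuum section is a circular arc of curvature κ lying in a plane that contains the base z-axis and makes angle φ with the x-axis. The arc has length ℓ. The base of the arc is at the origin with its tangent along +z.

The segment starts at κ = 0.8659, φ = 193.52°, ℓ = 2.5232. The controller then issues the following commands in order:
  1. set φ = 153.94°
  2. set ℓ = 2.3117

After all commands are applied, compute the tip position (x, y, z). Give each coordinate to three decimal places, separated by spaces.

initial: κ=0.8659, φ=193.52°, ℓ=2.5232
cmd 1: set φ=153.94° → (κ,φ,ℓ)=(0.8659,153.94°,2.5232) → tip=(-1.6352,0.7997,0.9439)
cmd 2: set ℓ=2.3117 → (κ,φ,ℓ)=(0.8659,153.94°,2.3117) → tip=(-1.4708,0.7193,1.0493)

-1.471 0.719 1.049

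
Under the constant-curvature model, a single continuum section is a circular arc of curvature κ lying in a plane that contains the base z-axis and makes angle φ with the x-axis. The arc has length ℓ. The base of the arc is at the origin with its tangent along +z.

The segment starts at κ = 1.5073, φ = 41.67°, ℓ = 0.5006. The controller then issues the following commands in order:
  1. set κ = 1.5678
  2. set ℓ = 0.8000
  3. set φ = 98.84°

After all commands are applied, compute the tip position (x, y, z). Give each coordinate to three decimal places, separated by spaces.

-0.068 0.434 0.606

initial: κ=1.5073, φ=41.67°, ℓ=0.5006
cmd 1: set κ=1.5678 → (κ,φ,ℓ)=(1.5678,41.67°,0.5006) → tip=(0.1394,0.1240,0.4508)
cmd 2: set ℓ=0.8000 → (κ,φ,ℓ)=(1.5678,41.67°,0.8000) → tip=(0.3281,0.2921,0.6061)
cmd 3: set φ=98.84° → (κ,φ,ℓ)=(1.5678,98.84°,0.8000) → tip=(-0.0675,0.4341,0.6061)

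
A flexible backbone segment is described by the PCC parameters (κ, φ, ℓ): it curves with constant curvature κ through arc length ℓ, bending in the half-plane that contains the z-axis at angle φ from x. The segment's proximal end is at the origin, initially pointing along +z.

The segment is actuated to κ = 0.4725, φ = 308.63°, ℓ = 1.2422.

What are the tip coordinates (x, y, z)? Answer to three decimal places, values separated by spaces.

θ = κ·ℓ = 0.4725 × 1.2422 = 0.58694 rad
ρ = (1 − cos θ)/κ = (1 − 0.83264)/0.4725 = 0.35420
z = sin θ / κ = 0.55382/0.4725 = 1.17210
x = ρ cos φ = 0.35420 × cos(308.63°) = 0.22112
y = ρ sin φ = 0.35420 × sin(308.63°) = -0.27670

0.221 -0.277 1.172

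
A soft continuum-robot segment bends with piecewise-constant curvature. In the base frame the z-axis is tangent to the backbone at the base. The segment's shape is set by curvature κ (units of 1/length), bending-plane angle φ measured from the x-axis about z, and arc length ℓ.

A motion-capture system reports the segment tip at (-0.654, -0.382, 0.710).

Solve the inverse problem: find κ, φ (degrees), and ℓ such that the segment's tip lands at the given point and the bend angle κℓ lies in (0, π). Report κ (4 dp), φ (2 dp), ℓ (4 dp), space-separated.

1.4055 210.29 1.1635

ρ = √(x²+y²) = √(-0.654² + -0.382²) = 0.75739
φ = atan2(y, x) mod 360° = atan2(-0.382, -0.654) = 210.2891°
|p|² = ρ² + z² = 0.75739² + 0.710² = 1.07774
κ = 2ρ / |p|² = 2×0.75739 / 1.07774 = 1.40552
θ = 2·atan2(ρ, z) = 2·atan2(0.75739, 0.710) = 1.63537 rad
ℓ = θ/κ = 1.63537/1.40552 = 1.16353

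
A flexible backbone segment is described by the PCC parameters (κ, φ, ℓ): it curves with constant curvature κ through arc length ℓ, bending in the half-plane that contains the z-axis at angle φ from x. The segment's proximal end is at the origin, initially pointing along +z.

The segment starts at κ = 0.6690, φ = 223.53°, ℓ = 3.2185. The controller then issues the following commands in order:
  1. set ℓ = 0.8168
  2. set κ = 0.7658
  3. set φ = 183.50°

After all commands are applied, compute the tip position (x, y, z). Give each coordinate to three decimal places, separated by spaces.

-0.247 -0.015 0.765

initial: κ=0.6690, φ=223.53°, ℓ=3.2185
cmd 1: set ℓ=0.8168 → (κ,φ,ℓ)=(0.6690,223.53°,0.8168) → tip=(-0.1578,-0.1499,0.7768)
cmd 2: set κ=0.7658 → (κ,φ,ℓ)=(0.7658,223.53°,0.8168) → tip=(-0.1792,-0.1703,0.7646)
cmd 3: set φ=183.50° → (κ,φ,ℓ)=(0.7658,183.50°,0.8168) → tip=(-0.2468,-0.0151,0.7646)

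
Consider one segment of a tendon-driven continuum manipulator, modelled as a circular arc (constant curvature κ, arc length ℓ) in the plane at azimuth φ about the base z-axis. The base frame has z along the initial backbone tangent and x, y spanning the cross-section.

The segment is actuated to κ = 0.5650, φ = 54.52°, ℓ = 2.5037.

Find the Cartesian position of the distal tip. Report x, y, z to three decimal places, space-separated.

θ = κ·ℓ = 0.5650 × 2.5037 = 1.41459 rad
ρ = (1 − cos θ)/κ = (1 − 0.15557)/0.5650 = 1.49456
z = sin θ / κ = 0.98782/0.5650 = 1.74836
x = ρ cos φ = 1.49456 × cos(54.52°) = 0.86747
y = ρ sin φ = 1.49456 × sin(54.52°) = 1.21705

0.867 1.217 1.748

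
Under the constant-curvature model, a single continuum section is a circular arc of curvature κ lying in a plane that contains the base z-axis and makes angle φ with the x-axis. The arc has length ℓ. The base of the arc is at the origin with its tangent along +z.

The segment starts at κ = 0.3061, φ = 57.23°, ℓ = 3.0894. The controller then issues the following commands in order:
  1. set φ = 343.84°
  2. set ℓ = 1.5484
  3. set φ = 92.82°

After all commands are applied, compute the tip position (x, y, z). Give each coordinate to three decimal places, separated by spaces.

initial: κ=0.3061, φ=57.23°, ℓ=3.0894
cmd 1: set φ=343.84° → (κ,φ,ℓ)=(0.3061,343.84°,3.0894) → tip=(1.3016,-0.3772,2.6491)
cmd 2: set ℓ=1.5484 → (κ,φ,ℓ)=(0.3061,343.84°,1.5484) → tip=(0.3459,-0.1002,1.4911)
cmd 3: set φ=92.82° → (κ,φ,ℓ)=(0.3061,92.82°,1.5484) → tip=(-0.0177,0.3597,1.4911)

-0.018 0.360 1.491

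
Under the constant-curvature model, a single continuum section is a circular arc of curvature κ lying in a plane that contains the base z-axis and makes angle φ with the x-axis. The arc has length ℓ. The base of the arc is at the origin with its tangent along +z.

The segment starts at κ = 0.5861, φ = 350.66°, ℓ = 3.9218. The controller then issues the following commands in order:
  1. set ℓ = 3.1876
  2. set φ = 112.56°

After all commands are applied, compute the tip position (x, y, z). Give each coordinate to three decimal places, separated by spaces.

initial: κ=0.5861, φ=350.66°, ℓ=3.9218
cmd 1: set ℓ=3.1876 → (κ,φ,ℓ)=(0.5861,350.66°,3.1876) → tip=(2.1770,-0.3581,1.6313)
cmd 2: set φ=112.56° → (κ,φ,ℓ)=(0.5861,112.56°,3.1876) → tip=(-0.8464,2.0374,1.6313)

-0.846 2.037 1.631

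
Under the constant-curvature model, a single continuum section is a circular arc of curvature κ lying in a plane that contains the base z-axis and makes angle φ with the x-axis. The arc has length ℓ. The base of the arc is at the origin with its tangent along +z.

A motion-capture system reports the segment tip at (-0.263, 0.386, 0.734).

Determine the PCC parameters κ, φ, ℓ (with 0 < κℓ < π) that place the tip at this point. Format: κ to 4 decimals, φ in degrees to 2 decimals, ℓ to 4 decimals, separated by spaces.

ρ = √(x²+y²) = √(-0.263² + 0.386²) = 0.46708
φ = atan2(y, x) mod 360° = atan2(0.386, -0.263) = 124.2684°
|p|² = ρ² + z² = 0.46708² + 0.734² = 0.75692
κ = 2ρ / |p|² = 2×0.46708 / 0.75692 = 1.23416
θ = 2·atan2(ρ, z) = 2·atan2(0.46708, 0.734) = 1.13344 rad
ℓ = θ/κ = 1.13344/1.23416 = 0.91839

1.2342 124.27 0.9184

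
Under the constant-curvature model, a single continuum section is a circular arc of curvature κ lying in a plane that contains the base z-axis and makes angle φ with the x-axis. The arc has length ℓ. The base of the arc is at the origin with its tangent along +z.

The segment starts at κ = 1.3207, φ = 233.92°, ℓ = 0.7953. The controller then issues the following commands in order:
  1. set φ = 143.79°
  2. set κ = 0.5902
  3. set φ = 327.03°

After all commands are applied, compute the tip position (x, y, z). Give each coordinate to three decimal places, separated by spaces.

0.154 -0.100 0.766

initial: κ=1.3207, φ=233.92°, ℓ=0.7953
cmd 1: set φ=143.79° → (κ,φ,ℓ)=(1.3207,143.79°,0.7953) → tip=(-0.3071,0.2249,0.6569)
cmd 2: set κ=0.5902 → (κ,φ,ℓ)=(0.5902,143.79°,0.7953) → tip=(-0.1479,0.1083,0.7664)
cmd 3: set φ=327.03° → (κ,φ,ℓ)=(0.5902,327.03°,0.7953) → tip=(0.1537,-0.0997,0.7664)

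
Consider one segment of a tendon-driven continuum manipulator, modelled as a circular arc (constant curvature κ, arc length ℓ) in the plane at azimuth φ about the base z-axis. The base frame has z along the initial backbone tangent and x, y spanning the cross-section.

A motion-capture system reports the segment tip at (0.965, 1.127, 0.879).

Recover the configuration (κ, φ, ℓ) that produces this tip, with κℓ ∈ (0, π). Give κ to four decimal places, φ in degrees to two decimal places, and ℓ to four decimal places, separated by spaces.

ρ = √(x²+y²) = √(0.965² + 1.127²) = 1.48370
φ = atan2(y, x) mod 360° = atan2(1.127, 0.965) = 49.4280°
|p|² = ρ² + z² = 1.48370² + 0.879² = 2.97399
κ = 2ρ / |p|² = 2×1.48370 / 2.97399 = 0.99778
θ = 2·atan2(ρ, z) = 2·atan2(1.48370, 0.879) = 2.07191 rad
ℓ = θ/κ = 2.07191/0.99778 = 2.07652

0.9978 49.43 2.0765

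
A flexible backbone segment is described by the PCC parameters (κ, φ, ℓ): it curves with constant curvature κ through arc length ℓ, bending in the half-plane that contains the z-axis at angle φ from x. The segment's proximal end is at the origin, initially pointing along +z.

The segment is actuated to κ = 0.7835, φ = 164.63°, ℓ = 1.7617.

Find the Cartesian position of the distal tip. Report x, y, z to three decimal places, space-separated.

-0.998 0.274 1.253

θ = κ·ℓ = 0.7835 × 1.7617 = 1.38029 rad
ρ = (1 − cos θ)/κ = (1 − 0.18935)/0.7835 = 1.03465
z = sin θ / κ = 0.98191/0.7835 = 1.25323
x = ρ cos φ = 1.03465 × cos(164.63°) = -0.99764
y = ρ sin φ = 1.03465 × sin(164.63°) = 0.27423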